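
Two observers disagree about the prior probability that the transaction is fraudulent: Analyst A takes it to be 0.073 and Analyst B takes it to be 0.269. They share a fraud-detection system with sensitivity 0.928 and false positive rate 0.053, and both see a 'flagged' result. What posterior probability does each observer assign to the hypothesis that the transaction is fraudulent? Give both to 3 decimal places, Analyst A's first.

Analyst A: 0.580; Analyst B: 0.866

The likelihood ratio for a 'flagged' result is 0.928/0.053 = 17.509.
Analyst A: prior odds 0.073/0.927 = 0.078749; posterior odds 1.3788; posterior probability 0.580.
Analyst B: prior odds 0.269/0.731 = 0.36799; posterior odds 6.4433; posterior probability 0.866.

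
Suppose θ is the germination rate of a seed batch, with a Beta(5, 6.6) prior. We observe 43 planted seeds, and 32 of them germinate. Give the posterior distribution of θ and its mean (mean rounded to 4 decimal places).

The binomial likelihood is conjugate to the Beta prior: with 32 successes and 11 failures, the posterior is Beta(5+32, 6.6+11) = Beta(37, 17.6).
E[θ | data] = 37/(37+17.6) = 0.6777.

Posterior: Beta(37, 17.6); mean ≈ 0.6777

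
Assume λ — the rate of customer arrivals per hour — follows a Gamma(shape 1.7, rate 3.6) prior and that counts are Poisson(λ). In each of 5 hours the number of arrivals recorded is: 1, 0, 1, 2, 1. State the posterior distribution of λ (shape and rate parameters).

Posterior: Gamma(shape=6.7, rate=8.6)

Total count ∑xᵢ = 5 over n = 5 hours.
Gamma is conjugate to the Poisson likelihood: posterior is Gamma(shape = 1.7+5 = 6.7, rate = 3.6+5 = 8.6).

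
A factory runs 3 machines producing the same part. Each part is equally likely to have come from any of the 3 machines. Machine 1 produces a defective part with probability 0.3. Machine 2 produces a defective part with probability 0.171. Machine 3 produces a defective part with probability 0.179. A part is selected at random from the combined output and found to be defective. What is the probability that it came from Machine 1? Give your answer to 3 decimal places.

Posterior probability ≈ 0.462

Tabulate prior·likelihood by source: [1] prior 0.333333, lik 0.3, product 0.1000; [2] prior 0.333333, lik 0.171, product 0.05700; [3] prior 0.333333, lik 0.179, product 0.05967.
Normalizing constant = 0.21667; the posterior for Machine 1 is its product over the sum, 0.1000/0.21667 = 0.462.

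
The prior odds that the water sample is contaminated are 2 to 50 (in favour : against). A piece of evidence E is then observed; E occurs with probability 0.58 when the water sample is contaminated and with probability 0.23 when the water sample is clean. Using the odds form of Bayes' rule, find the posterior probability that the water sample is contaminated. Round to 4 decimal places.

Posterior probability ≈ 0.0916

Prior odds = 2/50 = 0.040000. In log-odds, ln(0.040000) = -3.2189.
Add log likelihood ratio: ln(2.5217) = 0.92495.
Posterior log-odds = -2.2939, so posterior odds = exp(-2.2939) = 0.10087. Converting, P(H|E) = 0.10087/1.1009 = 0.0916.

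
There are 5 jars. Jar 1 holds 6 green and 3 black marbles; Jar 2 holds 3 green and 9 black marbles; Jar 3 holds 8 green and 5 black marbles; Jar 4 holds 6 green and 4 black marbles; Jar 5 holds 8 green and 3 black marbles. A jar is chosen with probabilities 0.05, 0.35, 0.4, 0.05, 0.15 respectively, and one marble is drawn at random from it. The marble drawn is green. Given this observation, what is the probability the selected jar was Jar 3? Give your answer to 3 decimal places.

Posterior probability ≈ 0.486

P(green|Jar 1) = 0.6667; P(green|Jar 2) = 0.25; P(green|Jar 3) = 0.6154; P(green|Jar 4) = 0.6; P(green|Jar 5) = 0.7273.
Prior × likelihood for each source: 0.05·0.6667=0.03333, 0.35·0.25=0.08750, 0.4·0.6154=0.2462, 0.05·0.6=0.03000, 0.15·0.7273=0.1091. Summing gives P(green) = 0.50608.
P(Jar 3 | green) = 0.2462 / 0.50608 = 0.486.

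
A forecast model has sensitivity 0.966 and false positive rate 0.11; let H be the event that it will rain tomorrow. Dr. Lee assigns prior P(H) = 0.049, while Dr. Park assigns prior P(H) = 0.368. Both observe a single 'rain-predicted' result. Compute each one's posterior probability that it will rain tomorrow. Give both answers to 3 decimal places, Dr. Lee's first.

The likelihood ratio for a 'rain-predicted' result is 0.966/0.11 = 8.7818.
Dr. Lee: prior odds 0.049/0.951 = 0.051525; posterior odds 0.45248; posterior probability 0.312.
Dr. Park: prior odds 0.368/0.632 = 0.58228; posterior odds 5.1135; posterior probability 0.836.

Dr. Lee: 0.312; Dr. Park: 0.836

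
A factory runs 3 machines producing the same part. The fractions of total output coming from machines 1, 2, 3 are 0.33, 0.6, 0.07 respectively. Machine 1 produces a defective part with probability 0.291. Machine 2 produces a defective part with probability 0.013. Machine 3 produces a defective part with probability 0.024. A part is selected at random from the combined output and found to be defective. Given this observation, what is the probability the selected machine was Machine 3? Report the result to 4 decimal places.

P(defective|M1) = 0.291; P(defective|M2) = 0.013; P(defective|M3) = 0.024.
Prior × likelihood for each source: 0.33·0.291=0.09603, 0.6·0.013=0.007800, 0.07·0.024=0.001680. Summing gives P(defective) = 0.10551.
P(Machine 3 | defective) = 0.001680 / 0.10551 = 0.0159.

Posterior probability ≈ 0.0159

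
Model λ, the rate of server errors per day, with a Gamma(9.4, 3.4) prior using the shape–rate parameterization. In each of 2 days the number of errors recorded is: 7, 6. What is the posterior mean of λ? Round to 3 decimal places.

Posterior mean ≈ 4.148

The Poisson likelihood adds the total count to the shape and the number of exposure periods to the rate. Here ∑xᵢ = 13 and n = 2, so shape 9.4→22.4 and rate 3.4→5.4.
E[λ | data] = 22.4/5.4 = 4.148.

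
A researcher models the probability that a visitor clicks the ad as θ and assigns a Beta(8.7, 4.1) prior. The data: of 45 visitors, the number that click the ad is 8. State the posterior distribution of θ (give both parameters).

Posterior: Beta(16.7, 41.1)

The binomial likelihood is conjugate to the Beta prior: with 8 successes and 37 failures, the posterior is Beta(8.7+8, 4.1+37) = Beta(16.7, 41.1).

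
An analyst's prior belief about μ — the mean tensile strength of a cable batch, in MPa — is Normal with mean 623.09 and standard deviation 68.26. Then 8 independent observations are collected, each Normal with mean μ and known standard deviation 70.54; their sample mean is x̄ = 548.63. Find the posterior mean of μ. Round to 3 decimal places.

Prior precision 1/τ₀² = 1/68.26² = 0.00021462; data precision n/σ² = 8/70.54² = 0.00160775.
Posterior precision = 0.00021462 + 0.00160775 = 0.00182237.
Posterior mean = (0.00021462·623.09 + 0.00160775·548.63) / 0.00182237 = 557.399.

Posterior mean ≈ 557.399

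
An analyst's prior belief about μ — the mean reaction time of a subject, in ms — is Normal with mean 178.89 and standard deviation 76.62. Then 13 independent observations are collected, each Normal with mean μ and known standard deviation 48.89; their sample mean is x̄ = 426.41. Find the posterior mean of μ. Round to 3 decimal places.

Posterior mean ≈ 418.893

With known σ, the Normal prior is conjugate. Weight on the data is w = (n/σ²)/(n/σ² + 1/τ₀²) = 0.00543880/(0.00543880+0.00017034) = 0.96963.
Posterior mean = w·x̄ + (1−w)·μ₀ = 0.96963·426.41 + 0.030368·178.89 = 418.893.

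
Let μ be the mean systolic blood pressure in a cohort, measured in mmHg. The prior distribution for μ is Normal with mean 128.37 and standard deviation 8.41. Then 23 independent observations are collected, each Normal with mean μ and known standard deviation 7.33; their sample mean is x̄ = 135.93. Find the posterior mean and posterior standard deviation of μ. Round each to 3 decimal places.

Posterior mean ≈ 135.688; posterior SD ≈ 1.504

With known σ, the Normal prior is conjugate. Weight on the data is w = (n/σ²)/(n/σ² + 1/τ₀²) = 0.428075/(0.428075+0.0141387) = 0.96803.
Posterior mean = w·x̄ + (1−w)·μ₀ = 0.96803·135.93 + 0.031972·128.37 = 135.688. Posterior variance = 1/(0.428075+0.0141387) = 2.26135, so SD = 1.504.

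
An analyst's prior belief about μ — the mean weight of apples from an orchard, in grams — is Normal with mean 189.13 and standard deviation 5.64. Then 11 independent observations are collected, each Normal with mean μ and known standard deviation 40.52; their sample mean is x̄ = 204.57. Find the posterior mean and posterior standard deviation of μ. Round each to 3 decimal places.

Posterior mean ≈ 191.842; posterior SD ≈ 5.121

With known σ, the Normal prior is conjugate. Weight on the data is w = (n/σ²)/(n/σ² + 1/τ₀²) = 0.00669968/(0.00669968+0.0314371) = 0.17568.
Posterior mean = w·x̄ + (1−w)·μ₀ = 0.17568·204.57 + 0.82432·189.13 = 191.842. Posterior variance = 1/(0.00669968+0.0314371) = 26.2214, so SD = 5.121.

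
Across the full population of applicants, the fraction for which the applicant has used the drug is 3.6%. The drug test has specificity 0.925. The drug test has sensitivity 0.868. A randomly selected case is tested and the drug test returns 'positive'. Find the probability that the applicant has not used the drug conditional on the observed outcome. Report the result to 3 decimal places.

Let H be the event that the applicant has used the drug. P(H) = 0.036, so P(¬H) = 0.964. With E the 'positive' result, P(E|H) = 0.868 and P(E|¬H) = 0.075.
P(E) = 0.868·0.036 + 0.075·0.964 = 0.031248 + 0.072300 = 0.10355.
By Bayes' theorem, P(H|E) = 0.031248 / 0.10355 = 0.302. Hence P(¬H|E) = 1 − 0.302 = 0.698.

P(¬H | E) ≈ 0.698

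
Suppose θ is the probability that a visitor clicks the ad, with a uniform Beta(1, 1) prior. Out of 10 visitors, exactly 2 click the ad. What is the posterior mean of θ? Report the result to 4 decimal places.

Observing 2 successes and 8 failures updates Beta(1, 1) by adding the success and failure counts to the two shape parameters: α = 1+2 = 3, β = 1+8 = 9.
Posterior mean = α/(α+β) = 3/12 = 0.2500.

Posterior mean ≈ 0.2500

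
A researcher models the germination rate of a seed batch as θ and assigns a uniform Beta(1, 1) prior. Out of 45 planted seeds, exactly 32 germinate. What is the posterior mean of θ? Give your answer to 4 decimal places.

Observing 32 successes and 13 failures updates Beta(1, 1) by adding the success and failure counts to the two shape parameters: α = 1+32 = 33, β = 1+13 = 14.
E[θ | data] = 33/(33+14) = 0.7021.

Posterior mean ≈ 0.7021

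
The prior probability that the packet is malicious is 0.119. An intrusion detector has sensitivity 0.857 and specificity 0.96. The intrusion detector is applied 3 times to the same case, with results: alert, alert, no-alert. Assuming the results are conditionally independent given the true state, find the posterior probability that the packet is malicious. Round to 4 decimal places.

Posterior P(H) ≈ 0.9023

With H the event that the packet is malicious, the joint likelihood of the observed sequence is P(data|H) = 0.857·0.857·0.143 = 0.10503 and P(data|¬H) = 0.04·0.04·0.96 = 0.0015360.
Bayes: P(H|data) = 0.119·0.10503 / (0.119·0.10503 + 0.881·0.0015360) = 0.012498/0.013851 = 0.9023.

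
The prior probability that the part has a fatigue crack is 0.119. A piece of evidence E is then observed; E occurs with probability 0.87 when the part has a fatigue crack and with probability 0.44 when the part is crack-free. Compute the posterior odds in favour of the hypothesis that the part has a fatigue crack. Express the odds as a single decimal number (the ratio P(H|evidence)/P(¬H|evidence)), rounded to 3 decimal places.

Prior odds = 0.119/(1−0.119) = 0.13507.
Likelihood ratio for E = 0.87/0.44 = 1.9773.
Posterior odds = prior odds × LR = 0.26708.

Posterior odds ≈ 0.267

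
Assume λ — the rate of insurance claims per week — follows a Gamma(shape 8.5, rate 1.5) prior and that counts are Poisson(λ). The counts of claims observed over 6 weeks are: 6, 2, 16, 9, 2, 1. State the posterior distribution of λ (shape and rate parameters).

Total count ∑xᵢ = 36 over n = 6 weeks.
Gamma is conjugate to the Poisson likelihood: posterior is Gamma(shape = 8.5+36 = 44.5, rate = 1.5+6 = 7.5).

Posterior: Gamma(shape=44.5, rate=7.5)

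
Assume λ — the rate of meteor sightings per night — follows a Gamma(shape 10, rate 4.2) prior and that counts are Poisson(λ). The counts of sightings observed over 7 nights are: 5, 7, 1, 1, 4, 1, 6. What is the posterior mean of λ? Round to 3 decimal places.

The Poisson likelihood adds the total count to the shape and the number of exposure periods to the rate. Here ∑xᵢ = 25 and n = 7, so shape 10→35 and rate 4.2→11.2.
E[λ | data] = 35/11.2 = 3.125.

Posterior mean ≈ 3.125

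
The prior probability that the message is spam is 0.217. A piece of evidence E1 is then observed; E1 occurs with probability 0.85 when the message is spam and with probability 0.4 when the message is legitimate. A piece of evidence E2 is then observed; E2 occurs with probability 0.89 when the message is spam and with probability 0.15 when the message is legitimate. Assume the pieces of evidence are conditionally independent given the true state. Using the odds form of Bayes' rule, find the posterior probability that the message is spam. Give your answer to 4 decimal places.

Posterior probability ≈ 0.7775

Prior odds = 0.217/(1−0.217) = 0.27714.
Likelihood ratio for E1 = 0.85/0.4 = 2.1250.
Likelihood ratio for E2 = 0.89/0.15 = 5.9333.
Posterior odds = prior odds × LR₁ × LR₂ = 3.4943.
Posterior probability = odds/(1+odds) = 3.4943/4.4943 = 0.7775.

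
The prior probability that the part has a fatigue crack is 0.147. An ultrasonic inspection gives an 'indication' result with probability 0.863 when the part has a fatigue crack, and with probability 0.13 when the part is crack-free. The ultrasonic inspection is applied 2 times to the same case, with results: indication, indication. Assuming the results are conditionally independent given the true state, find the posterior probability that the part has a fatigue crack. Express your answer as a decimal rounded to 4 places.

With H the event that the part has a fatigue crack, the joint likelihood of the observed sequence is P(data|H) = 0.863·0.863 = 0.74477 and P(data|¬H) = 0.13·0.13 = 0.016900.
Bayes: P(H|data) = 0.147·0.74477 / (0.147·0.74477 + 0.853·0.016900) = 0.10948/0.12390 = 0.8836.

Posterior P(H) ≈ 0.8836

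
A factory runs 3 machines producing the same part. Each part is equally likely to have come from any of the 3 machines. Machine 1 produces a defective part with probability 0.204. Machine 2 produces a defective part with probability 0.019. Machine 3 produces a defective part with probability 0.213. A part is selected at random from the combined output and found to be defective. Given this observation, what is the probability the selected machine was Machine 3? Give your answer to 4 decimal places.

Posterior probability ≈ 0.4885

Tabulate prior·likelihood by source: [1] prior 0.333333, lik 0.204, product 0.06800; [2] prior 0.333333, lik 0.019, product 0.006333; [3] prior 0.333333, lik 0.213, product 0.07100.
Normalizing constant = 0.14533; the posterior for Machine 3 is its product over the sum, 0.07100/0.14533 = 0.4885.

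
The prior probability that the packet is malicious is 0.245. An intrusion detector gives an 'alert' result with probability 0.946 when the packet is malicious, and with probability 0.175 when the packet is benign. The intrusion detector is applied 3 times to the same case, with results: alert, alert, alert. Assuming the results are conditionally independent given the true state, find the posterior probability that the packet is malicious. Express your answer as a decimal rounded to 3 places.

Let H be the event that the packet is malicious; start with P(H) = 0.245. P('alert'|H) = 0.946, P('alert'|¬H) = 0.175.
Update on result 1 ('alert'): P(H) ← 0.946·0.2450 / (0.946·0.2450 + 0.175·0.7550) = 0.23177/0.36389 = 0.6369.
Update on result 2 ('alert'): P(H) ← 0.946·0.6369 / (0.946·0.6369 + 0.175·0.3631) = 0.60252/0.66606 = 0.9046.
Update on result 3 ('alert'): P(H) ← 0.946·0.9046 / (0.946·0.9046 + 0.175·0.0954) = 0.85575/0.87245 = 0.9809.

Posterior P(H) ≈ 0.981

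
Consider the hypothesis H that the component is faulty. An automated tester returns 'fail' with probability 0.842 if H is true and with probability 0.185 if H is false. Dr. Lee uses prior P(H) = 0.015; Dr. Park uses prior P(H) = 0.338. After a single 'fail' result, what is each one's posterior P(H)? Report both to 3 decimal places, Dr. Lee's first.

Dr. Lee: 0.065; Dr. Park: 0.699

P('+'|H) = 0.842, P('+'|¬H) = 0.185.
Dr. Lee: numerator 0.842·0.015 = 0.012630; evidence = 0.012630+0.185·0.985 = 0.19486; posterior = 0.065.
Dr. Park: numerator 0.842·0.338 = 0.28460; evidence = 0.28460+0.185·0.662 = 0.40707; posterior = 0.699.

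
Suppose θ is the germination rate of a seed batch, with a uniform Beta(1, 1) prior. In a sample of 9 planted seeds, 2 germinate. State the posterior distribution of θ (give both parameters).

Posterior: Beta(3, 8)

Observing 2 successes and 7 failures updates Beta(1, 1) by adding the success and failure counts to the two shape parameters: α = 1+2 = 3, β = 1+7 = 8.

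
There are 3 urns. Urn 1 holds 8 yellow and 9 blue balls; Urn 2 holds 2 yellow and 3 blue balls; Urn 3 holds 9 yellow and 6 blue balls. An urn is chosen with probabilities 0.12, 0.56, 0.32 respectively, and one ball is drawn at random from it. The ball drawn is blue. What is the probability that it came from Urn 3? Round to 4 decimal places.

Posterior probability ≈ 0.2426

Tabulate prior·likelihood by source: [1] prior 0.12, lik 0.5294, product 0.06353; [2] prior 0.56, lik 0.6, product 0.3360; [3] prior 0.32, lik 0.4, product 0.1280.
Normalizing constant = 0.52753; the posterior for Urn 3 is its product over the sum, 0.1280/0.52753 = 0.2426.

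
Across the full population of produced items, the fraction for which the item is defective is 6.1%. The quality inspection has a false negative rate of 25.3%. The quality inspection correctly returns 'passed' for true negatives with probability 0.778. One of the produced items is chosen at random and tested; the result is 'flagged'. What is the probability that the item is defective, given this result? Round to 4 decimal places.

Write H for 'the item is defective'. Prior odds H:¬H = 0.061/0.939 = 0.064963. For the 'flagged' outcome, the likelihood ratio is 0.747/0.222 = 3.3649.
Posterior odds = 0.064963 × 3.3649 = 0.21859, so P(H|E) = 0.21859/(1+0.21859) = 0.1794.

P(H | E) ≈ 0.1794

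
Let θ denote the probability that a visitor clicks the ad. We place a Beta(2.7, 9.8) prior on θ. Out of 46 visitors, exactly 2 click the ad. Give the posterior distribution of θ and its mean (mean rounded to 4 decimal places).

Observing 2 successes and 44 failures updates Beta(2.7, 9.8) by adding the success and failure counts to the two shape parameters: α = 2.7+2 = 4.7, β = 9.8+44 = 53.8.
Posterior mean = α/(α+β) = 4.7/58.5 = 0.0803.

Posterior: Beta(4.7, 53.8); mean ≈ 0.0803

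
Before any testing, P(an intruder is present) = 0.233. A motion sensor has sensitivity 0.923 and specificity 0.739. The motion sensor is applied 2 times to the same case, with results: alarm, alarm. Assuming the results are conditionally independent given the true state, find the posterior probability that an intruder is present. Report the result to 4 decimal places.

Posterior P(H) ≈ 0.7916

With H the event that an intruder is present, the joint likelihood of the observed sequence is P(data|H) = 0.923·0.923 = 0.85193 and P(data|¬H) = 0.261·0.261 = 0.068121.
Bayes: P(H|data) = 0.233·0.85193 / (0.233·0.85193 + 0.767·0.068121) = 0.19850/0.25075 = 0.7916.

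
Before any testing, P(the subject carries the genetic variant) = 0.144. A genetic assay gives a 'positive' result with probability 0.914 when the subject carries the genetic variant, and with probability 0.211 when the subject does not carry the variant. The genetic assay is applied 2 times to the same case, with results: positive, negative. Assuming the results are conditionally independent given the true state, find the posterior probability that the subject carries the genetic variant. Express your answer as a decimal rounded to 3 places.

Posterior P(H) ≈ 0.074

Let H be the event that the subject carries the genetic variant; start with P(H) = 0.144. P('positive'|H) = 0.914, P('positive'|¬H) = 0.211.
Update on result 1 ('positive'): P(H) ← 0.914·0.1440 / (0.914·0.1440 + 0.211·0.8560) = 0.13162/0.31223 = 0.4215.
Update on result 2 ('negative'): P(H) ← 0.086·0.4215 / (0.086·0.4215 + 0.789·0.5785) = 0.036252/0.49266 = 0.0736.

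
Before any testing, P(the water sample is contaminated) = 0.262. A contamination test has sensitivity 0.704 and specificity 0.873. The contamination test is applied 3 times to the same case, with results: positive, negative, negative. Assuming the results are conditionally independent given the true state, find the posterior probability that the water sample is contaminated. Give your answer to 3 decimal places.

With H the event that the water sample is contaminated, the joint likelihood of the observed sequence is P(data|H) = 0.704·0.296·0.296 = 0.061682 and P(data|¬H) = 0.127·0.873·0.873 = 0.096790.
Bayes: P(H|data) = 0.262·0.061682 / (0.262·0.061682 + 0.738·0.096790) = 0.016161/0.087592 = 0.1845.

Posterior P(H) ≈ 0.184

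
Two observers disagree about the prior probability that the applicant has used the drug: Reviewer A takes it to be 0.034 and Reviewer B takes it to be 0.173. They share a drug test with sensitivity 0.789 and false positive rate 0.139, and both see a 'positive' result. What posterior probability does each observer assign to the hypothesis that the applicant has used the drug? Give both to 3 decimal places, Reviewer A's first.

Reviewer A: 0.167; Reviewer B: 0.543

The likelihood ratio for a 'positive' result is 0.789/0.139 = 5.6763.
Reviewer A: prior odds 0.034/0.966 = 0.035197; posterior odds 0.19979; posterior probability 0.167.
Reviewer B: prior odds 0.173/0.827 = 0.20919; posterior odds 1.1874; posterior probability 0.543.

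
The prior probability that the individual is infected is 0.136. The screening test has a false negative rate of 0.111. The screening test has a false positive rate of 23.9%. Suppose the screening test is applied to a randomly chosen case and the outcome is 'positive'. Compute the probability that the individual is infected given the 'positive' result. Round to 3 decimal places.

P(H | E) ≈ 0.369

Let H be the event that the individual is infected. P(H) = 0.136, so P(¬H) = 0.864. With E the 'positive' result, P(E|H) = 0.889 and P(E|¬H) = 0.239.
P(E) = 0.889·0.136 + 0.239·0.864 = 0.12090 + 0.20650 = 0.32740.
By Bayes' theorem, P(H|E) = 0.12090 / 0.32740 = 0.369.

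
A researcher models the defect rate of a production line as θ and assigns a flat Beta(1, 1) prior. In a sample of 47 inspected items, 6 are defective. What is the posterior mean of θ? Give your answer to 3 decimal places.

Posterior mean ≈ 0.143

Observing 6 successes and 41 failures updates Beta(1, 1) by adding the success and failure counts to the two shape parameters: α = 1+6 = 7, β = 1+41 = 42.
E[θ | data] = 7/(7+42) = 0.143.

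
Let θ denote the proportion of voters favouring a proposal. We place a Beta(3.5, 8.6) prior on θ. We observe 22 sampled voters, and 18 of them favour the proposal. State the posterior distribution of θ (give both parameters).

Posterior: Beta(21.5, 12.6)

The binomial likelihood is conjugate to the Beta prior: with 18 successes and 4 failures, the posterior is Beta(3.5+18, 8.6+4) = Beta(21.5, 12.6).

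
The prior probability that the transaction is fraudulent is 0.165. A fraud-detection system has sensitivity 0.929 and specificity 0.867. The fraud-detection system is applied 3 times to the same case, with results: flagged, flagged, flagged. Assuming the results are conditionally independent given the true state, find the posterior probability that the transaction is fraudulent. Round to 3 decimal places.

Posterior P(H) ≈ 0.985

Let H be the event that the transaction is fraudulent; start with P(H) = 0.165. P('flagged'|H) = 0.929, P('flagged'|¬H) = 0.133.
Update on result 1 ('flagged'): P(H) ← 0.929·0.1650 / (0.929·0.1650 + 0.133·0.8350) = 0.15329/0.26434 = 0.5799.
Update on result 2 ('flagged'): P(H) ← 0.929·0.5799 / (0.929·0.5799 + 0.133·0.4201) = 0.53871/0.59458 = 0.9060.
Update on result 3 ('flagged'): P(H) ← 0.929·0.9060 / (0.929·0.9060 + 0.133·0.0940) = 0.84170/0.85420 = 0.9854.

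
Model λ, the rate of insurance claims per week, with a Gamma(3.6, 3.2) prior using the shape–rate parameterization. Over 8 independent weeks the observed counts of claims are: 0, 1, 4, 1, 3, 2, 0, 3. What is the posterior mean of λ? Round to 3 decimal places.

Total count ∑xᵢ = 14 over n = 8 weeks.
Gamma is conjugate to the Poisson likelihood: posterior is Gamma(shape = 3.6+14 = 17.6, rate = 3.2+8 = 11.2).
Posterior mean = shape/rate = 17.6/11.2 = 1.571.

Posterior mean ≈ 1.571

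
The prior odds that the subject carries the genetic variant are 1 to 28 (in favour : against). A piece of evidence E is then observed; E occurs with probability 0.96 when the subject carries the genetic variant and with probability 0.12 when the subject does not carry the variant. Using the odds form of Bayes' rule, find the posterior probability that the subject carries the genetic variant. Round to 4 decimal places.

Prior odds = 1/28 = 0.035714.
Likelihood ratio for E = 0.96/0.12 = 8.0000.
Posterior odds = prior odds × LR = 0.28571.
Posterior probability = odds/(1+odds) = 0.28571/1.2857 = 0.2222.

Posterior probability ≈ 0.2222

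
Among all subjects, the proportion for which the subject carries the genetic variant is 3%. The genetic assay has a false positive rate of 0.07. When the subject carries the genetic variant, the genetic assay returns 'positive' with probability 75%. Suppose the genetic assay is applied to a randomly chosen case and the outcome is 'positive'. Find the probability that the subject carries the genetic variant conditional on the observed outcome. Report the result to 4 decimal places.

P(H | E) ≈ 0.2489

Let H be the event that the subject carries the genetic variant. P(H) = 0.03, so P(¬H) = 0.97. With E the 'positive' result, P(E|H) = 0.75 and P(E|¬H) = 0.07.
P(E) = 0.75·0.03 + 0.07·0.97 = 0.022500 + 0.067900 = 0.090400.
By Bayes' theorem, P(H|E) = 0.022500 / 0.090400 = 0.2489.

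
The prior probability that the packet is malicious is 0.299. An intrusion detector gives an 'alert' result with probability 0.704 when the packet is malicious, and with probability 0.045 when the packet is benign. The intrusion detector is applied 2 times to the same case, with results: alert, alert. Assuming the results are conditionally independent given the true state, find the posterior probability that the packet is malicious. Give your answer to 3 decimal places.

With H the event that the packet is malicious, the joint likelihood of the observed sequence is P(data|H) = 0.704·0.704 = 0.49562 and P(data|¬H) = 0.045·0.045 = 0.0020250.
Bayes: P(H|data) = 0.299·0.49562 / (0.299·0.49562 + 0.701·0.0020250) = 0.14819/0.14961 = 0.9905.

Posterior P(H) ≈ 0.991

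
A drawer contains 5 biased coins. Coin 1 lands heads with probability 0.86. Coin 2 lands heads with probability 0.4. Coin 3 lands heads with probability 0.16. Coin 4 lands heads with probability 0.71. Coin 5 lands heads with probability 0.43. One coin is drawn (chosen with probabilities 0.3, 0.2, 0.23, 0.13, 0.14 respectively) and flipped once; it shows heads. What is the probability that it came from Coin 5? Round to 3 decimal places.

Posterior probability ≈ 0.114

Tabulate prior·likelihood by source: [1] prior 0.3, lik 0.86, product 0.2580; [2] prior 0.2, lik 0.4, product 0.08000; [3] prior 0.23, lik 0.16, product 0.03680; [4] prior 0.13, lik 0.71, product 0.09230; [5] prior 0.14, lik 0.43, product 0.06020.
Normalizing constant = 0.52730; the posterior for Coin 5 is its product over the sum, 0.06020/0.52730 = 0.114.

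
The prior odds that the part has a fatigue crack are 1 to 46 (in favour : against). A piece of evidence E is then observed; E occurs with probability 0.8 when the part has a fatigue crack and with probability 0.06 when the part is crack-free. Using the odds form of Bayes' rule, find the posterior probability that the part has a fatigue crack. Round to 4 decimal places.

Prior odds = 1/46 = 0.021739.
Likelihood ratio for E = 0.8/0.06 = 13.333.
Posterior odds = prior odds × LR = 0.28986.
Posterior probability = odds/(1+odds) = 0.28986/1.2899 = 0.2247.

Posterior probability ≈ 0.2247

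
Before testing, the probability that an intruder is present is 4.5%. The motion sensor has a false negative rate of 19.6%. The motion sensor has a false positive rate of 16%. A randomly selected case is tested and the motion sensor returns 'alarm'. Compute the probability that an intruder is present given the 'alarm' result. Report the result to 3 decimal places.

Let H be the event that an intruder is present. P(H) = 0.045, so P(¬H) = 0.955. With E the 'alarm' result, P(E|H) = 0.804 and P(E|¬H) = 0.16.
P(E) = 0.804·0.045 + 0.16·0.955 = 0.036180 + 0.15280 = 0.18898.
By Bayes' theorem, P(H|E) = 0.036180 / 0.18898 = 0.191.

P(H | E) ≈ 0.191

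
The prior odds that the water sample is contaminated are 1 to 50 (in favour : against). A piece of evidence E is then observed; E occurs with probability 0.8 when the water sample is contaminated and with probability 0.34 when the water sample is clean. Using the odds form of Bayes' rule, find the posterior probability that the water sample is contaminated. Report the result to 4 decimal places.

Posterior probability ≈ 0.0449

Prior odds = 1/50 = 0.020000. In log-odds, ln(0.020000) = -3.9120.
Add log likelihood ratio: ln(2.3529) = 0.85567.
Posterior log-odds = -3.0564, so posterior odds = exp(-3.0564) = 0.047059. Converting, P(H|E) = 0.047059/1.0471 = 0.0449.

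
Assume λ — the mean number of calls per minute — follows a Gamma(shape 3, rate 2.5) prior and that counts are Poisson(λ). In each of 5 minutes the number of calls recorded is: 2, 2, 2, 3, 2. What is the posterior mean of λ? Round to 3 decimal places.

Posterior mean ≈ 1.867

The Poisson likelihood adds the total count to the shape and the number of exposure periods to the rate. Here ∑xᵢ = 11 and n = 5, so shape 3→14 and rate 2.5→7.5.
E[λ | data] = 14/7.5 = 1.867.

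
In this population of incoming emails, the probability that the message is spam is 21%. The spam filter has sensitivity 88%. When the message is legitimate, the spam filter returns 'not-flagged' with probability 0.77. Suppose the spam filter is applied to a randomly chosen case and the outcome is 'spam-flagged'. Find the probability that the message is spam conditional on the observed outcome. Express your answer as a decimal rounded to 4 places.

Write H for 'the message is spam'. Prior odds H:¬H = 0.21/0.79 = 0.26582. For the 'spam-flagged' outcome, the likelihood ratio is 0.88/0.23 = 3.8261.
Posterior odds = 0.26582 × 3.8261 = 1.0171, so P(H|E) = 1.0171/(1+1.0171) = 0.5042.

P(H | E) ≈ 0.5042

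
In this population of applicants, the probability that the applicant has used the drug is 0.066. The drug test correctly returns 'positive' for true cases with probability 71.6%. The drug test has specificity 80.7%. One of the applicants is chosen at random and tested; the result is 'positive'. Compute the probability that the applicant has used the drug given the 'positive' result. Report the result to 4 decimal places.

Write H for 'the applicant has used the drug'. Prior odds H:¬H = 0.066/0.934 = 0.070664. For the 'positive' outcome, the likelihood ratio is 0.716/0.193 = 3.7098.
Posterior odds = 0.070664 × 3.7098 = 0.26215, so P(H|E) = 0.26215/(1+0.26215) = 0.2077.

P(H | E) ≈ 0.2077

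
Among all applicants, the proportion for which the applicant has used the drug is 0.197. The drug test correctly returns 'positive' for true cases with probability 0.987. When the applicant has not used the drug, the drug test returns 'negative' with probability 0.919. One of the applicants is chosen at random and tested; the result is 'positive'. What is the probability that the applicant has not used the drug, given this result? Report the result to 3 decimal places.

P(¬H | E) ≈ 0.251

Write H for 'the applicant has used the drug'. Prior odds H:¬H = 0.197/0.803 = 0.24533. For the 'positive' outcome, the likelihood ratio is 0.987/0.081 = 12.185.
Posterior odds = 0.24533 × 12.185 = 2.9894, so P(H|E) = 2.9894/(1+2.9894) = 0.749. Then P(¬H|E) = 1 − 0.749 = 0.251.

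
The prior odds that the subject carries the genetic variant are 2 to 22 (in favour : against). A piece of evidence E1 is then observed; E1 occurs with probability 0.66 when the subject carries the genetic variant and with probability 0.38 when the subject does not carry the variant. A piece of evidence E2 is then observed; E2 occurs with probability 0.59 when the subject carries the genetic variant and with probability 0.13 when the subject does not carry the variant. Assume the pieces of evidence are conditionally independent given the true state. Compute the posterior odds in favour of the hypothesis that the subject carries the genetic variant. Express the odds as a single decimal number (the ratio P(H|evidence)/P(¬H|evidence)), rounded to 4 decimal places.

Posterior odds ≈ 0.7166

Prior odds = 2/22 = 0.090909. In log-odds, ln(0.090909) = -2.3979.
Add log likelihood ratios: ln(1.7368) + ln(4.5385) = 2.0647.
Posterior log-odds = -0.33324, so posterior odds = exp(-0.33324) = 0.71660.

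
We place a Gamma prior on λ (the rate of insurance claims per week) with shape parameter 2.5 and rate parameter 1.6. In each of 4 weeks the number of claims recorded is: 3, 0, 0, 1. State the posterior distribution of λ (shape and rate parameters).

Posterior: Gamma(shape=6.5, rate=5.6)

Total count ∑xᵢ = 4 over n = 4 weeks.
Gamma is conjugate to the Poisson likelihood: posterior is Gamma(shape = 2.5+4 = 6.5, rate = 1.6+4 = 5.6).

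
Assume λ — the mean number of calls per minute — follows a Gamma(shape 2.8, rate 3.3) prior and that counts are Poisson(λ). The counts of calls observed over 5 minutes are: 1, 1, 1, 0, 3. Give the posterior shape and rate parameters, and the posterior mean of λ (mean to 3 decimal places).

Total count ∑xᵢ = 6 over n = 5 minutes.
Gamma is conjugate to the Poisson likelihood: posterior is Gamma(shape = 2.8+6 = 8.8, rate = 3.3+5 = 8.3).
Posterior mean = shape/rate = 8.8/8.3 = 1.060.

Posterior: Gamma(shape=8.8, rate=8.3); mean ≈ 1.060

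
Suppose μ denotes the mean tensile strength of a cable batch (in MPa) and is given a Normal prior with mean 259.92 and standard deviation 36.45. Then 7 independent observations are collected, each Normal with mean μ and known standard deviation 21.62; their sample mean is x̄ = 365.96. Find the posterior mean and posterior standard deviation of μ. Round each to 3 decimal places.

With known σ, the Normal prior is conjugate. Weight on the data is w = (n/σ²)/(n/σ² + 1/τ₀²) = 0.0149757/(0.0149757+0.00075267) = 0.95215.
Posterior mean = w·x̄ + (1−w)·μ₀ = 0.95215·365.96 + 0.047854·259.92 = 360.886. Posterior variance = 1/(0.0149757+0.00075267) = 63.5794, so SD = 7.974.

Posterior mean ≈ 360.886; posterior SD ≈ 7.974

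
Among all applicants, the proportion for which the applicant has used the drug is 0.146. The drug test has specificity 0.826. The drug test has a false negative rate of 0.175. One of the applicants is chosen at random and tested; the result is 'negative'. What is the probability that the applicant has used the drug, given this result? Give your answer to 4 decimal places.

Write H for 'the applicant has used the drug'. Prior odds H:¬H = 0.146/0.854 = 0.17096. For the 'negative' outcome, the likelihood ratio is 0.175/0.826 = 0.21186.
Posterior odds = 0.17096 × 0.21186 = 0.036220, so P(H|E) = 0.036220/(1+0.036220) = 0.0350.

P(H | E) ≈ 0.0350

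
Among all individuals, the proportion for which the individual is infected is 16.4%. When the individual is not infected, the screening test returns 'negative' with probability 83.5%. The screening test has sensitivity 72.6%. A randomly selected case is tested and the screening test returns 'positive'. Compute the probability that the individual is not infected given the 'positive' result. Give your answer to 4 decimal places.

P(¬H | E) ≈ 0.5367

Write H for 'the individual is infected'. Prior odds H:¬H = 0.164/0.836 = 0.19617. For the 'positive' outcome, the likelihood ratio is 0.726/0.165 = 4.4000.
Posterior odds = 0.19617 × 4.4000 = 0.86316, so P(H|E) = 0.86316/(1+0.86316) = 0.4633. Then P(¬H|E) = 1 − 0.4633 = 0.5367.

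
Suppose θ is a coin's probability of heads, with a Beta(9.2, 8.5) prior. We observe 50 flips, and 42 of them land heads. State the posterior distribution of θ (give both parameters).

Posterior: Beta(51.2, 16.5)

Observing 42 successes and 8 failures updates Beta(9.2, 8.5) by adding the success and failure counts to the two shape parameters: α = 9.2+42 = 51.2, β = 8.5+8 = 16.5.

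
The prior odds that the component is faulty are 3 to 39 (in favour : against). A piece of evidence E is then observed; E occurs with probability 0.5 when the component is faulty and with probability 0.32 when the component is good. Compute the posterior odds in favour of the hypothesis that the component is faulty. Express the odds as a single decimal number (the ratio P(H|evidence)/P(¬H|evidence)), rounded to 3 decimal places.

Posterior odds ≈ 0.120

Prior odds = 3/39 = 0.076923. In log-odds, ln(0.076923) = -2.5649.
Add log likelihood ratio: ln(1.5625) = 0.44629.
Posterior log-odds = -2.1187, so posterior odds = exp(-2.1187) = 0.12019.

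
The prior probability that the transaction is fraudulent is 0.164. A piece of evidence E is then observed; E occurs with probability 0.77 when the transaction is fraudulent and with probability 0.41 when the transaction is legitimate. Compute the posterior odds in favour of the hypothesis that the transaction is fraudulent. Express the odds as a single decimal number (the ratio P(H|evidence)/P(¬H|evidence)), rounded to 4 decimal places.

Posterior odds ≈ 0.3684

Prior odds = 0.164/(1−0.164) = 0.19617. In log-odds, ln(0.19617) = -1.6288.
Add log likelihood ratio: ln(1.8780) = 0.63023.
Posterior log-odds = -0.99853, so posterior odds = exp(-0.99853) = 0.36842.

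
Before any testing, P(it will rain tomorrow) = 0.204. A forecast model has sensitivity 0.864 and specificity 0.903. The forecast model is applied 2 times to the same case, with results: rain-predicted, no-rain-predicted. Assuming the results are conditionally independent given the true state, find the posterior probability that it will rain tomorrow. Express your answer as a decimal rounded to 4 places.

Posterior P(H) ≈ 0.2558

Let H be the event that it will rain tomorrow; start with P(H) = 0.204. P('rain-predicted'|H) = 0.864, P('rain-predicted'|¬H) = 0.097.
Update on result 1 ('rain-predicted'): P(H) ← 0.864·0.2040 / (0.864·0.2040 + 0.097·0.7960) = 0.17626/0.25347 = 0.6954.
Update on result 2 ('no-rain-predicted'): P(H) ← 0.136·0.6954 / (0.136·0.6954 + 0.903·0.3046) = 0.094571/0.36965 = 0.2558.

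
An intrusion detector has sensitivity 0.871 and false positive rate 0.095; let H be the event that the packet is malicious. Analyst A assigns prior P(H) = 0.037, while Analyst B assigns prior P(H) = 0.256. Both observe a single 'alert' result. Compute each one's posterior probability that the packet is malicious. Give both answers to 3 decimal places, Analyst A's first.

Analyst A: 0.261; Analyst B: 0.759

The likelihood ratio for an 'alert' result is 0.871/0.095 = 9.1684.
Analyst A: prior odds 0.037/0.963 = 0.038422; posterior odds 0.35227; posterior probability 0.261.
Analyst B: prior odds 0.256/0.744 = 0.34409; posterior odds 3.1547; posterior probability 0.759.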